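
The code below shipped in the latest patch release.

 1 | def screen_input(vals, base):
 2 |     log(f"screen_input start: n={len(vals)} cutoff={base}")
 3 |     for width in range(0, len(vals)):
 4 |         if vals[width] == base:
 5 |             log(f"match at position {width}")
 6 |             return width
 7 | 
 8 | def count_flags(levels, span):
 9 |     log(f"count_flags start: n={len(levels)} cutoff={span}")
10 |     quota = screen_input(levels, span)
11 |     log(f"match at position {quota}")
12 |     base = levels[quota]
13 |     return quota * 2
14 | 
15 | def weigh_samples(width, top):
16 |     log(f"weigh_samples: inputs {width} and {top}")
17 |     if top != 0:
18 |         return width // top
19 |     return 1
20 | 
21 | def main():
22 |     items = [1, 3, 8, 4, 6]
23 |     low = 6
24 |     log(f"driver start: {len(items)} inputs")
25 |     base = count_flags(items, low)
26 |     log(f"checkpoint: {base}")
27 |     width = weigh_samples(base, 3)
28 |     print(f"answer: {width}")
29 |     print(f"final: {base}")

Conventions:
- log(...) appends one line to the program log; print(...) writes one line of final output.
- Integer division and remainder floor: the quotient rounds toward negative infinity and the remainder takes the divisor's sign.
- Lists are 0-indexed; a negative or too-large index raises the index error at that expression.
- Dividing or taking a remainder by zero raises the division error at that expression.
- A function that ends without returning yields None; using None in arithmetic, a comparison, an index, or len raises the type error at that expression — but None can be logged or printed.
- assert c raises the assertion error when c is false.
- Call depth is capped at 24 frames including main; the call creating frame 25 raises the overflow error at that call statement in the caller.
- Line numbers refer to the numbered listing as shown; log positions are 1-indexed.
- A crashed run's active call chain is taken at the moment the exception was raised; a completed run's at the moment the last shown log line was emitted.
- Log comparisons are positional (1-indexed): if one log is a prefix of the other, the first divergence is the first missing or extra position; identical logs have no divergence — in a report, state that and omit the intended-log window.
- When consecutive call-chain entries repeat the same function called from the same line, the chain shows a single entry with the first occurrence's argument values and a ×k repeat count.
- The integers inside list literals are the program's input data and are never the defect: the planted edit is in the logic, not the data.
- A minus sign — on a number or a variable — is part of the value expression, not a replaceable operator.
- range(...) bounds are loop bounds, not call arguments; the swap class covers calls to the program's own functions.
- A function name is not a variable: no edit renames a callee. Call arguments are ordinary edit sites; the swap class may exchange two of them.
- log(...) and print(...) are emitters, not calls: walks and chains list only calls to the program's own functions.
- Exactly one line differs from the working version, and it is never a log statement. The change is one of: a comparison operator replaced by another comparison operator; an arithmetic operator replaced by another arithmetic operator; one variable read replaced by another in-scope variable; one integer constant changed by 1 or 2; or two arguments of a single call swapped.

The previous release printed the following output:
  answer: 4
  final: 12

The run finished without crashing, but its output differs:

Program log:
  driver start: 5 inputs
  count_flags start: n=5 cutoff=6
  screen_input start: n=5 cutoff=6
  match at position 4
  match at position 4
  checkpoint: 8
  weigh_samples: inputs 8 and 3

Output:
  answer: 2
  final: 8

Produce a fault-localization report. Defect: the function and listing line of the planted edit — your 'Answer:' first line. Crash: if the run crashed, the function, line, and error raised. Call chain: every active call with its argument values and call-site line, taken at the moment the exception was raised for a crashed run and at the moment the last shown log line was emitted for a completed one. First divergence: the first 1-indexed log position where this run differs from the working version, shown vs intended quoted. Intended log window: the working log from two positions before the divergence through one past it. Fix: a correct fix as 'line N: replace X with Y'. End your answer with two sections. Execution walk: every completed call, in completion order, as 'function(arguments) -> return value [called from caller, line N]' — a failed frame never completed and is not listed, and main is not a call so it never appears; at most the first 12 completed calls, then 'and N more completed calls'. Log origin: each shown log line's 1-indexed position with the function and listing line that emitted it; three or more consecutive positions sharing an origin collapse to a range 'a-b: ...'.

Answer: the defect is in count_flags at line 13.
Key observation: The earliest visible damage is log position 6 — 'checkpoint: 8' rather than the intended 'checkpoint: 12'.
Call chain: main -> weigh_samples(8, 3) (called at line 27).
First divergence: position 6 — the shown line 'checkpoint: 8' should read 'checkpoint: 12'.
Intended log window:
  4: match at position 4
  5: match at position 4
  6: checkpoint: 12
  7: weigh_samples: inputs 12 and 3
Execution walk:
  screen_input([1, 3, 8, 4, 6], 6) -> 4  [called from count_flags, line 10]
  count_flags([1, 3, 8, 4, 6], 6) -> 8  [called from main, line 25]
  weigh_samples(8, 3) -> 2  [called from main, line 27]
Log origins:
  1: emitted by main (line 24)
  2: emitted by count_flags (line 9)
  3: emitted by screen_input (line 2)
  4: emitted by screen_input (line 5)
  5: emitted by count_flags (line 11)
  6: emitted by main (line 26)
  7: emitted by weigh_samples (line 16)
A correct fix: line 13: replace `quota` with `base`.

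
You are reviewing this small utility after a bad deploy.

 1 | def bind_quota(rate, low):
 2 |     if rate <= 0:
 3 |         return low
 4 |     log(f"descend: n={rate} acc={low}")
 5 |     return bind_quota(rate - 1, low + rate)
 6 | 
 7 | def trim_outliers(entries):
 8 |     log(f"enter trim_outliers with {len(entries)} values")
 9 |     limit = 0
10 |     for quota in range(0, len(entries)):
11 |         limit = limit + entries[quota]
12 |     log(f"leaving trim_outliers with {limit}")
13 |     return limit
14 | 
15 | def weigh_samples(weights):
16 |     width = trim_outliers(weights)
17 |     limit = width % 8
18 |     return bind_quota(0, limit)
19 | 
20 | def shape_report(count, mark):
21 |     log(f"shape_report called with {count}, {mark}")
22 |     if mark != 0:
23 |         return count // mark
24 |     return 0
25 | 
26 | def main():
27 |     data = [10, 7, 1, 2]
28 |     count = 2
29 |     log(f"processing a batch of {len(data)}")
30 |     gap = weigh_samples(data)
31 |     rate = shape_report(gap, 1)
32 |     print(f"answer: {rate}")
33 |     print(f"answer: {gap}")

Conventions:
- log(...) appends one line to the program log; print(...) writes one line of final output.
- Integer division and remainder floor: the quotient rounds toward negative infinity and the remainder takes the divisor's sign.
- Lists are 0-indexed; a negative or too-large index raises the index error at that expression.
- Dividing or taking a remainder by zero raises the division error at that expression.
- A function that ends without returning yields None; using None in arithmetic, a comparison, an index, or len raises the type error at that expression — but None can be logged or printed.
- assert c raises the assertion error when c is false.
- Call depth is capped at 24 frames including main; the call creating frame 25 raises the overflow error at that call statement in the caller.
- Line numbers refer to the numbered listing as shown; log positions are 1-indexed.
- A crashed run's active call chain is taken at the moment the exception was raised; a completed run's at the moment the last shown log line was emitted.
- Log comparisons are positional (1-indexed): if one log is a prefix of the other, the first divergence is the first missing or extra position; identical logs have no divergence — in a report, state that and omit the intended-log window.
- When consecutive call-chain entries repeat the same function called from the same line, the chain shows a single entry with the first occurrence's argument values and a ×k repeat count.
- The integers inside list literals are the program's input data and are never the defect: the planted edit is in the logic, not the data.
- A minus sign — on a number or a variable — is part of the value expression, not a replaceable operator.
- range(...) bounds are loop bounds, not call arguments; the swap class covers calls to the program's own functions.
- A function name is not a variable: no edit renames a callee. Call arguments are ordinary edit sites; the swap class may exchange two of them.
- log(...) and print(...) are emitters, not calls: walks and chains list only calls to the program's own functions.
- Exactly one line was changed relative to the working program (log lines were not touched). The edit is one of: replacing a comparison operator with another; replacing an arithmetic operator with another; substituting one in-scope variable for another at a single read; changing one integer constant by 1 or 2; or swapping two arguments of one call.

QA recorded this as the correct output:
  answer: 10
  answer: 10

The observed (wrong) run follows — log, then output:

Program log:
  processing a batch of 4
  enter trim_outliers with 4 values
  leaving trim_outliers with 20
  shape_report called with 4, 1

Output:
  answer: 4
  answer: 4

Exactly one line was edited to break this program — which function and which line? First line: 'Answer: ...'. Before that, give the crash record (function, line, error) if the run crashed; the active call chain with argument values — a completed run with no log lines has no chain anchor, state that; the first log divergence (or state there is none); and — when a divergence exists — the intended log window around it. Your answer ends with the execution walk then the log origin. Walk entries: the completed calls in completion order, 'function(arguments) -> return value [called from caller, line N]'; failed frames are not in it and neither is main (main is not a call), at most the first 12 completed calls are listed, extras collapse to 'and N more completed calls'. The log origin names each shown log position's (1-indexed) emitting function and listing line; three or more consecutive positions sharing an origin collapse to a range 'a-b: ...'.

Answer: the defect is in weigh_samples at line 18.
Key fact: Everything matches until log position 4, which reads 'shape_report called with 4, 1' in place of 'descend: n=4 acc=0'.
Call chain: main -> shape_report(4, 1) (called at line 31).
First divergence: position 4; shown 'shape_report called with 4, 1' vs intended 'descend: n=4 acc=0'.
Intended log window:
  2: enter trim_outliers with 4 values
  3: leaving trim_outliers with 20
  4: descend: n=4 acc=0
  5: descend: n=3 acc=4
Execution walk:
  trim_outliers([10, 7, 1, 2]) -> 20  [called from weigh_samples, line 16]
  bind_quota(0, 4) -> 4  [called from weigh_samples, line 18]
  weigh_samples([10, 7, 1, 2]) -> 4  [called from main, line 30]
  shape_report(4, 1) -> 4  [called from main, line 31]
Log line origins:
  1: emitted by main (line 29)
  2: emitted by trim_outliers (line 8)
  3: emitted by trim_outliers (line 12)
  4: emitted by shape_report (line 21)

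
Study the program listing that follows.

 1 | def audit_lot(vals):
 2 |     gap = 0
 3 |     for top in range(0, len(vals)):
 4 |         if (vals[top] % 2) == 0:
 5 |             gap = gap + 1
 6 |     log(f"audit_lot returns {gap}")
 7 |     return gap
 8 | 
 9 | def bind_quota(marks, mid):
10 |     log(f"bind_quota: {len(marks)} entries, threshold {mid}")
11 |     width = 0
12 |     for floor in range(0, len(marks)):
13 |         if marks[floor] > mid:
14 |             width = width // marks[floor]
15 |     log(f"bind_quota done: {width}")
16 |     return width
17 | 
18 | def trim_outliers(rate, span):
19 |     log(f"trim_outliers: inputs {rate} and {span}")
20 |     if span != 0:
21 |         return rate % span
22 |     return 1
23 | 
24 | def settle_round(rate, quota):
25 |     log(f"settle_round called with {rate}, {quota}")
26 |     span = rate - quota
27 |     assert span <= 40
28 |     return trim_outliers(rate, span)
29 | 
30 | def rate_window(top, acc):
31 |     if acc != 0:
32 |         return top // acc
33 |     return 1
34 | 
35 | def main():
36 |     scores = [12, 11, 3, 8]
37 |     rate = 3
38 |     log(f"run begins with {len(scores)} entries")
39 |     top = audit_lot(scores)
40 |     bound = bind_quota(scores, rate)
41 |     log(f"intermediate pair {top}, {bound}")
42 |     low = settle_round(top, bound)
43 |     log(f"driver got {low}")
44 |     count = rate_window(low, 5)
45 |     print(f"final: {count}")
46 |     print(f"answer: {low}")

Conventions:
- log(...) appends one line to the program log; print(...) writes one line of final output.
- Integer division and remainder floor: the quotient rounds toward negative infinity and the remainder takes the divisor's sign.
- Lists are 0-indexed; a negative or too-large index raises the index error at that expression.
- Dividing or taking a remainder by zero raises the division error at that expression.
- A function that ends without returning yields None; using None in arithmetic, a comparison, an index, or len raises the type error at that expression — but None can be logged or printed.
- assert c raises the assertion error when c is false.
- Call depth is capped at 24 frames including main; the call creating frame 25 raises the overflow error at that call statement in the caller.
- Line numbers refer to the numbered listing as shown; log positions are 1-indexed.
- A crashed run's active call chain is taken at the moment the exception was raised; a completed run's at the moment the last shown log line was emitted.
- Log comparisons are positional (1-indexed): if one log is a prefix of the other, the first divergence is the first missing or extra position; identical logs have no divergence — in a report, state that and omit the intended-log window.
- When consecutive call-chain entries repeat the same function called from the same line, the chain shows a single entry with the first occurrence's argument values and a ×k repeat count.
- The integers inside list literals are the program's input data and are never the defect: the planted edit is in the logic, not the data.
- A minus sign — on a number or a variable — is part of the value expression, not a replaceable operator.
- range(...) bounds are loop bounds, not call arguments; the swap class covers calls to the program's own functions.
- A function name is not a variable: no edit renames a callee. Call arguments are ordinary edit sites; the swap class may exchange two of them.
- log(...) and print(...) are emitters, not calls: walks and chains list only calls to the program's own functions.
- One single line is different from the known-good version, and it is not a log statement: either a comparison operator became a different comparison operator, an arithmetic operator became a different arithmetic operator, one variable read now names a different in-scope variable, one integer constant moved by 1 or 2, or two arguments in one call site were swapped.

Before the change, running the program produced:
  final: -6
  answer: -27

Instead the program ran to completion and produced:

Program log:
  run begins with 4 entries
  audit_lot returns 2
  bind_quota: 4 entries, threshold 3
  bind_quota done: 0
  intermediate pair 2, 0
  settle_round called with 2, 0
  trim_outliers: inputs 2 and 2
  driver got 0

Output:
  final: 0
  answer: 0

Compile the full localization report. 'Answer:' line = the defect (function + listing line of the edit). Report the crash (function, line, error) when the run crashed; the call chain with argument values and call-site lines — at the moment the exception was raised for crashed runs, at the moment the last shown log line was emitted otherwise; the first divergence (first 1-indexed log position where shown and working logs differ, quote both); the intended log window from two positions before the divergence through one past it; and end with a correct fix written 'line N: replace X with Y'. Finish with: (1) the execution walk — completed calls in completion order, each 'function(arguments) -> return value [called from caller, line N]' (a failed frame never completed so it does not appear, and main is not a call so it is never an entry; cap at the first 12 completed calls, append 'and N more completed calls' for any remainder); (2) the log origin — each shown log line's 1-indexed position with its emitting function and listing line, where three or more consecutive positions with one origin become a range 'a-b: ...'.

Answer: the defect is in bind_quota at line 14.
The tell: At log position 4 the runs split — shown 'bind_quota done: 0', but the working version logs 'bind_quota done: 31'.
Call chain: main.
First divergence: position 4; shown 'bind_quota done: 0' vs intended 'bind_quota done: 31'.
Intended log window:
  2: audit_lot returns 2
  3: bind_quota: 4 entries, threshold 3
  4: bind_quota done: 31
  5: intermediate pair 2, 31
Execution walk:
  audit_lot([12, 11, 3, 8]) -> 2  [called from main, line 39]
  bind_quota([12, 11, 3, 8], 3) -> 0  [called from main, line 40]
  trim_outliers(2, 2) -> 0  [called from settle_round, line 28]
  settle_round(2, 0) -> 0  [called from main, line 42]
  rate_window(0, 5) -> 0  [called from main, line 44]
Log line origins:
  1: logged in main at line 38
  2: logged in audit_lot at line 6
  3: logged in bind_quota at line 10
  4: logged in bind_quota at line 15
  5: logged in main at line 41
  6: logged in settle_round at line 25
  7: logged in trim_outliers at line 19
  8: logged in main at line 43
A correct fix: line 14: replace `//` with `+`.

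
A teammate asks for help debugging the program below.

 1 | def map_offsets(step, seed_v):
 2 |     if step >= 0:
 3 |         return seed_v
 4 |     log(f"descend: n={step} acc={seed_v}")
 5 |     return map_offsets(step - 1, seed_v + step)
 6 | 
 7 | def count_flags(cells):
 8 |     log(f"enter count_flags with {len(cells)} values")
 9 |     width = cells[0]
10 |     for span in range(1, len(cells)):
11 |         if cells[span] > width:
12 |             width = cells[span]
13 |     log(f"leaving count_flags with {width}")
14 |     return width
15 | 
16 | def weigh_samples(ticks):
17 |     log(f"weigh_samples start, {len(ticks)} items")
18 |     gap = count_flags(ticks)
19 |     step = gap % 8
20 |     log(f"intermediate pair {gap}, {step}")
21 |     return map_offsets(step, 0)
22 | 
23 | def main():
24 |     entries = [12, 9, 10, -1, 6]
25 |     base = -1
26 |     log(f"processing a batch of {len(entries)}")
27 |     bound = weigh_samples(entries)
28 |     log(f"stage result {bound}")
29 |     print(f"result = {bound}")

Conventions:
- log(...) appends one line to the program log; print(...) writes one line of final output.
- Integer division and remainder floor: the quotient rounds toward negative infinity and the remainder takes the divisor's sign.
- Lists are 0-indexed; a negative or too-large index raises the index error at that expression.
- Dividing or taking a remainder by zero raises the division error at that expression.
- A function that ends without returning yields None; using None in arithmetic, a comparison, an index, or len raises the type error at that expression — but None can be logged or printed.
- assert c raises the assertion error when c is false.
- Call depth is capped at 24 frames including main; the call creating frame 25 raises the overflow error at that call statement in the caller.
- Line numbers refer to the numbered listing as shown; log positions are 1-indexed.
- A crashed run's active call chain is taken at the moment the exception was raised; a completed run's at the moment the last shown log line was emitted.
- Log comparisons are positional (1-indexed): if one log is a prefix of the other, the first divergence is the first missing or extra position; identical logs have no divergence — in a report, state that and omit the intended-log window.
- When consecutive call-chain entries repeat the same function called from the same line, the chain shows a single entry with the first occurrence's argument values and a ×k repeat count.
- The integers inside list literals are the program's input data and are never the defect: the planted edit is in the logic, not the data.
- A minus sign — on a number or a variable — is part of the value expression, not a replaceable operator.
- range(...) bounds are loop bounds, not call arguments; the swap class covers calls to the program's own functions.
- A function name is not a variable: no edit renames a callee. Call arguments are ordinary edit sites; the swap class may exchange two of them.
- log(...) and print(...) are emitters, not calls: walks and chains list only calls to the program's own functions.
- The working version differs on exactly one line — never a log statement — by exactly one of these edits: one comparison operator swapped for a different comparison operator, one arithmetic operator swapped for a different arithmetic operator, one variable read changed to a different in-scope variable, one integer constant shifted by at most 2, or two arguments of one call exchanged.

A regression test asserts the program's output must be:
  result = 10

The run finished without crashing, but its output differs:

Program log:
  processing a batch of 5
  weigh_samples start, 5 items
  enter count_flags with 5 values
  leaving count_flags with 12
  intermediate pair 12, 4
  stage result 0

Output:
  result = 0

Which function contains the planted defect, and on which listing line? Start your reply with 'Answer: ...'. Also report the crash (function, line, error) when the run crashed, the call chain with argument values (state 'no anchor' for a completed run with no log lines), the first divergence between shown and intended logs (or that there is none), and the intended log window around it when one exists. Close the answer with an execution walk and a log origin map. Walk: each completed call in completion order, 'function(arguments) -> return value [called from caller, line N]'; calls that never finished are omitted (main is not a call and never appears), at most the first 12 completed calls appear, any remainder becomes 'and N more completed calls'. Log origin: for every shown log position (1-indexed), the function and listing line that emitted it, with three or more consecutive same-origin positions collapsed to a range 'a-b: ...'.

Answer: the defect is in map_offsets at line 2.
Key fact: Log line 6 is where behavior first shows: 'stage result 0' appears instead of 'descend: n=4 acc=0'.
Call chain: main.
First divergence: position 6 — shown 'stage result 0', intended 'descend: n=4 acc=0'.
Intended log window:
  4: leaving count_flags with 12
  5: intermediate pair 12, 4
  6: descend: n=4 acc=0
  7: descend: n=3 acc=4
Execution walk:
  count_flags([12, 9, 10, -1, 6]) -> 12  [called from weigh_samples, line 18]
  map_offsets(4, 0) -> 0  [called from weigh_samples, line 21]
  weigh_samples([12, 9, 10, -1, 6]) -> 0  [called from main, line 27]
Log line origins:
  1: from main, line 26
  2: from weigh_samples, line 17
  3: from count_flags, line 8
  4: from count_flags, line 13
  5: from weigh_samples, line 20
  6: from main, line 28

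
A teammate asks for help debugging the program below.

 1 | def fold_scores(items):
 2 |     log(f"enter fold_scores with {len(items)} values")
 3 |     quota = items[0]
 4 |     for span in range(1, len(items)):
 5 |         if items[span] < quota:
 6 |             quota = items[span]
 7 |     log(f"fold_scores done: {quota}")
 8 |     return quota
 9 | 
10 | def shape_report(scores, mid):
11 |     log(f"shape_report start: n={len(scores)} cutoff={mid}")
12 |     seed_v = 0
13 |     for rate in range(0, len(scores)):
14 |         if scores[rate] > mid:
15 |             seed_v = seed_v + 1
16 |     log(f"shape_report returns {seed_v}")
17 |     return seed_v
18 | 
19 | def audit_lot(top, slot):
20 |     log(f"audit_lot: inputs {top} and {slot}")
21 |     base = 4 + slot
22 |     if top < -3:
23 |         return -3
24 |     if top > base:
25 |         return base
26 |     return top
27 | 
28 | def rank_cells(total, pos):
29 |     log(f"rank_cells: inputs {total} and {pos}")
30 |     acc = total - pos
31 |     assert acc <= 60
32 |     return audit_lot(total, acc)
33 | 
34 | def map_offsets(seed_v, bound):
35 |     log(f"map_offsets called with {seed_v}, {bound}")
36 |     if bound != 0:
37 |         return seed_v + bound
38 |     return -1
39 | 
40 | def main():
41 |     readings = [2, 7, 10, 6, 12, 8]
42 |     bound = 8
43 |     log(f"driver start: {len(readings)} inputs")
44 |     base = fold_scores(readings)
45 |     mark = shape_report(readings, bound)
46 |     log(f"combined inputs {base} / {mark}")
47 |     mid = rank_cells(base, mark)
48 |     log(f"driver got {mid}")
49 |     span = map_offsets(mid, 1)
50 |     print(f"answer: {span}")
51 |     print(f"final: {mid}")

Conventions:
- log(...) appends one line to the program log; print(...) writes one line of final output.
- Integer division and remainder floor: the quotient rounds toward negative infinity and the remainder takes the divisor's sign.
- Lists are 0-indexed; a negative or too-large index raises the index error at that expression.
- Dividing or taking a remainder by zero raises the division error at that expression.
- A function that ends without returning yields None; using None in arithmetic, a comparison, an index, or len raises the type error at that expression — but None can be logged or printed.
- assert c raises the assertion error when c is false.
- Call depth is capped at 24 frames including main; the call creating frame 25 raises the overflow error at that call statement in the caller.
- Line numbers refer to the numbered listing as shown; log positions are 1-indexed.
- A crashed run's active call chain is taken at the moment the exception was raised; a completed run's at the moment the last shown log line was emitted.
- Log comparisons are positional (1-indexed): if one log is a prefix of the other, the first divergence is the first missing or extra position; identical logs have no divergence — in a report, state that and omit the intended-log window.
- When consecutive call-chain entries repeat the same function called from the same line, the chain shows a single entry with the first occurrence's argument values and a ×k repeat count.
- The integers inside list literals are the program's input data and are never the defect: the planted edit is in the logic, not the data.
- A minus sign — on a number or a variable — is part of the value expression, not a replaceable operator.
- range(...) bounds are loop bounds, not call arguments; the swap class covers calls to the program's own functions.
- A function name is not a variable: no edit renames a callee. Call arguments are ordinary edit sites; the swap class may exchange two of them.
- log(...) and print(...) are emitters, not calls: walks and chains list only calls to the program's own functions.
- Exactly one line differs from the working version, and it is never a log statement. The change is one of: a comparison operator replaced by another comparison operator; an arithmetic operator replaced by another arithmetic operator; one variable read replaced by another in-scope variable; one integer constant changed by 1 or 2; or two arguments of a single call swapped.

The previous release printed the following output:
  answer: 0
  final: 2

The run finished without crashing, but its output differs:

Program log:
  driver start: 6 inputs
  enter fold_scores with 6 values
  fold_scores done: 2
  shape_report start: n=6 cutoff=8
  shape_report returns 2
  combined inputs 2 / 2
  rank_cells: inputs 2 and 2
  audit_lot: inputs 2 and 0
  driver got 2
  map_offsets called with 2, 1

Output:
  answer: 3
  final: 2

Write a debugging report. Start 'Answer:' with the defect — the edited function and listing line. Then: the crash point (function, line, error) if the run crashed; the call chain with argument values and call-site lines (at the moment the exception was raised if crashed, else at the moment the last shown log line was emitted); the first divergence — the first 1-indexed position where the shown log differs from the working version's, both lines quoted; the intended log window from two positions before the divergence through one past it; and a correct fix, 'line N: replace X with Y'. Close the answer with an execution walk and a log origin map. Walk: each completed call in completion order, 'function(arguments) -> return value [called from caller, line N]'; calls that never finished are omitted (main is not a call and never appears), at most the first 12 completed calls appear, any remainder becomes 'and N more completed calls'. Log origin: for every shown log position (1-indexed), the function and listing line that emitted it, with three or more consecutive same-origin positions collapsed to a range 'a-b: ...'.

Answer: the defect is in map_offsets at line 37.
Key observation: Nothing in the log betrays the bug — only the output does.
Call chain: main -> map_offsets(2, 1) (called at line 49).
First divergence: none; the two logs match at every position.
Execution walk:
  fold_scores([2, 7, 10, 6, 12, 8]) -> 2  [called from main, line 44]
  shape_report([2, 7, 10, 6, 12, 8], 8) -> 2  [called from main, line 45]
  audit_lot(2, 0) -> 2  [called from rank_cells, line 32]
  rank_cells(2, 2) -> 2  [called from main, line 47]
  map_offsets(2, 1) -> 3  [called from main, line 49]
Log line origins:
  1: emitted by main (line 43)
  2: emitted by fold_scores (line 2)
  3: emitted by fold_scores (line 7)
  4: emitted by shape_report (line 11)
  5: emitted by shape_report (line 16)
  6: emitted by main (line 46)
  7: emitted by rank_cells (line 29)
  8: emitted by audit_lot (line 20)
  9: emitted by main (line 48)
  10: emitted by map_offsets (line 35)
A correct fix: line 37: replace `+` with `%`.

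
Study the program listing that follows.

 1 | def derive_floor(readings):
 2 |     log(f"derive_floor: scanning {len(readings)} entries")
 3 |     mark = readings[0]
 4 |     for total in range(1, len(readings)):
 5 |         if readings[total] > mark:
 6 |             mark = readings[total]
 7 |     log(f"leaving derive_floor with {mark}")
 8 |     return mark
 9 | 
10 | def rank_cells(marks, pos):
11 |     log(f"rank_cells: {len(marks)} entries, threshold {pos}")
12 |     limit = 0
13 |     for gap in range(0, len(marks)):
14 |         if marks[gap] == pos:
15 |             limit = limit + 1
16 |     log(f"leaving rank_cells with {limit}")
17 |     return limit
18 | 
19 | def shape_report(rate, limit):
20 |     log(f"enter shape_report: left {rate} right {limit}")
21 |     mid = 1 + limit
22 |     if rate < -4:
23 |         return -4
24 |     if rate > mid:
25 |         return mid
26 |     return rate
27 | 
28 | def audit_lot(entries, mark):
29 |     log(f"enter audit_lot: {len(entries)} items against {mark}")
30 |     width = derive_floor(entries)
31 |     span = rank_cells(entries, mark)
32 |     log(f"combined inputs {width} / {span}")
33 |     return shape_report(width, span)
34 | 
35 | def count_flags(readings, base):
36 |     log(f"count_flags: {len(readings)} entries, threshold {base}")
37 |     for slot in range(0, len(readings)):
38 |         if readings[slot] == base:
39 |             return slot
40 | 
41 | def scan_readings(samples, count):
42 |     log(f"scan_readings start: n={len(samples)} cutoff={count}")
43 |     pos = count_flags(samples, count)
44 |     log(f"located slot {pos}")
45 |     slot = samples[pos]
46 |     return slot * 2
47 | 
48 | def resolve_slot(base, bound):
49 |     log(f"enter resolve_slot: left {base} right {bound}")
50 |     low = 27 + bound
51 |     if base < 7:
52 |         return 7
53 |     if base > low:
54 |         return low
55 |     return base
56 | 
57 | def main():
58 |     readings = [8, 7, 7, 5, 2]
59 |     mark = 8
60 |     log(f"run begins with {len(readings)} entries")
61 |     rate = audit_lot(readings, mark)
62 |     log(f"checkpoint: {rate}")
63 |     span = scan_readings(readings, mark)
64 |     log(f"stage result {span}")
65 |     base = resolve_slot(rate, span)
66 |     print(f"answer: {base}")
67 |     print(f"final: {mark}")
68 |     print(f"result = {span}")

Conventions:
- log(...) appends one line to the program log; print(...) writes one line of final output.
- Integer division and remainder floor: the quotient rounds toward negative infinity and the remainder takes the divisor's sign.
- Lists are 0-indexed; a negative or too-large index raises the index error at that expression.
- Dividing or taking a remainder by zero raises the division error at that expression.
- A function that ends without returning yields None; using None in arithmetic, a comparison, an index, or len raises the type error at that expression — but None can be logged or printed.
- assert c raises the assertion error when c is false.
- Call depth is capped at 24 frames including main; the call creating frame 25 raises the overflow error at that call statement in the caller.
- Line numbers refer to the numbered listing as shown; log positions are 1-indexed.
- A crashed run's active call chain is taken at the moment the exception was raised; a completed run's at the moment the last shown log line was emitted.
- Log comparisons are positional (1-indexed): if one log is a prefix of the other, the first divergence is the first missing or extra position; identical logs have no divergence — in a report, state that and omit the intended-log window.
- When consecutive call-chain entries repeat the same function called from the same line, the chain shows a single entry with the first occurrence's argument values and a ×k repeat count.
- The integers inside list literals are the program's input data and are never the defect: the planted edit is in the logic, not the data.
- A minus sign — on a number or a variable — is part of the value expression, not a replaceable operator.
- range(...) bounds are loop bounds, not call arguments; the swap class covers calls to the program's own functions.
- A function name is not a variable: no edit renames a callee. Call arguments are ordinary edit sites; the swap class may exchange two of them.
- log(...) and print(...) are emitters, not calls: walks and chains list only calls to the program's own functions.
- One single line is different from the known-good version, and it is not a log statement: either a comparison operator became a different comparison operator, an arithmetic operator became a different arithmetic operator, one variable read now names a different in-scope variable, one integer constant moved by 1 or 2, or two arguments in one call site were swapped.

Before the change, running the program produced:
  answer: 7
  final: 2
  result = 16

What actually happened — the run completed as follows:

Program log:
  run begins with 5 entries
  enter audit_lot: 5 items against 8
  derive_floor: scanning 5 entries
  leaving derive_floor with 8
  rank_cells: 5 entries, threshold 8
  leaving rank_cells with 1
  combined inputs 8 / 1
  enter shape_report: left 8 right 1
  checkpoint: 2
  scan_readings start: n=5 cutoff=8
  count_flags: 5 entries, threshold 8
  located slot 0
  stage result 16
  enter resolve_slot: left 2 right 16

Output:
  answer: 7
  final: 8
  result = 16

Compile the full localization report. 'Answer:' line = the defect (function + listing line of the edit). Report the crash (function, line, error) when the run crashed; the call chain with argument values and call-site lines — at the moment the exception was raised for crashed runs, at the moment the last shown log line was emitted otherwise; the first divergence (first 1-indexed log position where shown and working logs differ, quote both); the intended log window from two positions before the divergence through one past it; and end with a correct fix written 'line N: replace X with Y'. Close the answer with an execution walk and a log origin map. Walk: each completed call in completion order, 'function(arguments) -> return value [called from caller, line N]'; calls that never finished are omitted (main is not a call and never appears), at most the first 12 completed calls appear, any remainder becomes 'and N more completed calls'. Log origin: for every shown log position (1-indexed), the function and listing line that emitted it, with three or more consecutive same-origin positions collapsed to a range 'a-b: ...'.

Answer: the defect is in main at line 67.
Key observation: No log line changed; the fault shows up purely in the output.
Call chain: main -> resolve_slot(2, 16) (called at line 65).
First divergence: none; the two logs match at every position.
Execution walk:
  derive_floor([8, 7, 7, 5, 2]) -> 8  [called from audit_lot, line 30]
  rank_cells([8, 7, 7, 5, 2], 8) -> 1  [called from audit_lot, line 31]
  shape_report(8, 1) -> 2  [called from audit_lot, line 33]
  audit_lot([8, 7, 7, 5, 2], 8) -> 2  [called from main, line 61]
  count_flags([8, 7, 7, 5, 2], 8) -> 0  [called from scan_readings, line 43]
  scan_readings([8, 7, 7, 5, 2], 8) -> 16  [called from main, line 63]
  resolve_slot(2, 16) -> 7  [called from main, line 65]
Origin of each log line:
  1 — main, line 60
  2 — audit_lot, line 29
  3 — derive_floor, line 2
  4 — derive_floor, line 7
  5 — rank_cells, line 11
  6 — rank_cells, line 16
  7 — audit_lot, line 32
  8 — shape_report, line 20
  9 — main, line 62
  10 — scan_readings, line 42
  11 — count_flags, line 36
  12 — scan_readings, line 44
  13 — main, line 64
  14 — resolve_slot, line 49
A correct fix: line 67: replace `mark` with `rate`.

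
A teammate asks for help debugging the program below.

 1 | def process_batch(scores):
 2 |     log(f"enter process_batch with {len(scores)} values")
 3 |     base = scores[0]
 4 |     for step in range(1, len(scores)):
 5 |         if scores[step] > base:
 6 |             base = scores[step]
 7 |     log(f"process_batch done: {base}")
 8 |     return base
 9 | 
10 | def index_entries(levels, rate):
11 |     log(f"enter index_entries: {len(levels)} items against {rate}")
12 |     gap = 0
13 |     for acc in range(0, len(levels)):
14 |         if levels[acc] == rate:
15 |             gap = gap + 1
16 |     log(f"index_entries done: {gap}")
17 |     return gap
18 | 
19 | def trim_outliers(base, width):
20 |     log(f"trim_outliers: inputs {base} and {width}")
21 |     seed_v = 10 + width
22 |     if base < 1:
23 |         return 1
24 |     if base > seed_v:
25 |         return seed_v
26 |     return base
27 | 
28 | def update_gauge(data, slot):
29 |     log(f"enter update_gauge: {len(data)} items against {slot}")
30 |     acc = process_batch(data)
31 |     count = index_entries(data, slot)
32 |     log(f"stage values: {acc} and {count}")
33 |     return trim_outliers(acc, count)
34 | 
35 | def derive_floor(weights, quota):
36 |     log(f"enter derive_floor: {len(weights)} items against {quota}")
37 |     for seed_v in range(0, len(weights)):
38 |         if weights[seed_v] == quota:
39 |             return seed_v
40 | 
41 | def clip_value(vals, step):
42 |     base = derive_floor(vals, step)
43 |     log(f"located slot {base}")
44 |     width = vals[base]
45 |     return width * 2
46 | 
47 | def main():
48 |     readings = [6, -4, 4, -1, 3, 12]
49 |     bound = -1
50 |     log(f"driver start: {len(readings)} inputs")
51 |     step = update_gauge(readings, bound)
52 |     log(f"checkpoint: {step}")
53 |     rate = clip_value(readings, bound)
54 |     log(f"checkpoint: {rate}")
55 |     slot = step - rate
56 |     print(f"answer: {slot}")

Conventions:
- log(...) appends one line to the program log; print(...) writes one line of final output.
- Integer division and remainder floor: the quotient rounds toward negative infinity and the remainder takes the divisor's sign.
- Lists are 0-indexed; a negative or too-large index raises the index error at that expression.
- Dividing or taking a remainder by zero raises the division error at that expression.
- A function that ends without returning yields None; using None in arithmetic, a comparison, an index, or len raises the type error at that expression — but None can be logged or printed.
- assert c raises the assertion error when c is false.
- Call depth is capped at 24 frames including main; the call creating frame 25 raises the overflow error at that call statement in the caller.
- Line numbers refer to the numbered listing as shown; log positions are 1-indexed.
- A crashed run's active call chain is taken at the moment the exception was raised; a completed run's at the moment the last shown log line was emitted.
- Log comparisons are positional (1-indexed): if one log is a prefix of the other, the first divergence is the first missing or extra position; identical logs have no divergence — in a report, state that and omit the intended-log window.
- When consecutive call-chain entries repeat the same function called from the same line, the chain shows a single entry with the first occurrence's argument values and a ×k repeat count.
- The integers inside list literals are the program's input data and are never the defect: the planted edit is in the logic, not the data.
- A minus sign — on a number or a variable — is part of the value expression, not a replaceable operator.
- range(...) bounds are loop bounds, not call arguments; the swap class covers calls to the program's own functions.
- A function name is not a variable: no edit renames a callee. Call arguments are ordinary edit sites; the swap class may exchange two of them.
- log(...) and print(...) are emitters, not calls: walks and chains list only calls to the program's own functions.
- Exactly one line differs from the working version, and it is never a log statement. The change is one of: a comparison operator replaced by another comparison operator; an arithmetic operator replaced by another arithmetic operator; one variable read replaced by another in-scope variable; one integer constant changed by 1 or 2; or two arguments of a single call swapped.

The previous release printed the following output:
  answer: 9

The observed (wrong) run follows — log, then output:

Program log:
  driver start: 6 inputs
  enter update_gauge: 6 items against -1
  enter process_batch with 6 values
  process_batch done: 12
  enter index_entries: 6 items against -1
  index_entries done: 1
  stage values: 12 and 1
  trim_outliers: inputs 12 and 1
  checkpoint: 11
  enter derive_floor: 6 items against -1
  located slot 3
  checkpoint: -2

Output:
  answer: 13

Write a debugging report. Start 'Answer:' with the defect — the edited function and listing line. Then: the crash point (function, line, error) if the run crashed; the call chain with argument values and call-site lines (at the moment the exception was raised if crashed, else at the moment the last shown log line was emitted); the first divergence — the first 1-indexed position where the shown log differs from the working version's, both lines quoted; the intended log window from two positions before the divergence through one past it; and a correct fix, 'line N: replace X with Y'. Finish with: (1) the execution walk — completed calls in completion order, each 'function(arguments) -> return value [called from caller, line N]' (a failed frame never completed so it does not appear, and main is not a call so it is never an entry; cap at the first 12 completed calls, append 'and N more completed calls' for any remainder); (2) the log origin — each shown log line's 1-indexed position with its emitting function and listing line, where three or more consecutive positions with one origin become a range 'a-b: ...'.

Answer: the defect is in main at line 55.
Core observation: The two runs log identically and part ways only at the printed values.
Call chain: main.
First divergence: none — the logs agree in full.
Execution walk:
  process_batch([6, -4, 4, -1, 3, 12]) -> 12  [called from update_gauge, line 30]
  index_entries([6, -4, 4, -1, 3, 12], -1) -> 1  [called from update_gauge, line 31]
  trim_outliers(12, 1) -> 11  [called from update_gauge, line 33]
  update_gauge([6, -4, 4, -1, 3, 12], -1) -> 11  [called from main, line 51]
  derive_floor([6, -4, 4, -1, 3, 12], -1) -> 3  [called from clip_value, line 42]
  clip_value([6, -4, 4, -1, 3, 12], -1) -> -2  [called from main, line 53]
Log origin:
  1: emitted by main (line 50)
  2: emitted by update_gauge (line 29)
  3: emitted by process_batch (line 2)
  4: emitted by process_batch (line 7)
  5: emitted by index_entries (line 11)
  6: emitted by index_entries (line 16)
  7: emitted by update_gauge (line 32)
  8: emitted by trim_outliers (line 20)
  9: emitted by main (line 52)
  10: emitted by derive_floor (line 36)
  11: emitted by clip_value (line 43)
  12: emitted by main (line 54)
A correct fix: line 55: replace `-` with `+`.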